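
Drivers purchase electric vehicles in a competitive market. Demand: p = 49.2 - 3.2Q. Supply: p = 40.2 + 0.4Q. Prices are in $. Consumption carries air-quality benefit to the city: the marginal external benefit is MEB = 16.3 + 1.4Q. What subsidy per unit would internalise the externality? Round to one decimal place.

subsidy = $32.4 per unit

Social marginal benefit = demand + MEB = 65.5 - 1.8Q.
Set SMB = MC: 65.5 - 1.8Q = 40.2 + 0.4Q → Q* = 11.5000.
The Pigouvian subsidy equals MEB at Q*: 16.3 + 1.4×11.5000 = 32.4000.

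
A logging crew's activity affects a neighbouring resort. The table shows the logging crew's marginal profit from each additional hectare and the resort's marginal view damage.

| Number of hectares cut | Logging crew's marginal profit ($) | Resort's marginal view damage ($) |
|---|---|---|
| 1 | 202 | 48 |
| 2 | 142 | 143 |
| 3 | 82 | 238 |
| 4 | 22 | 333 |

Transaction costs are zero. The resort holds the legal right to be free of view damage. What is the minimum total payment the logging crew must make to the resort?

$48

Efficient level: marginal profit ≥ marginal view damage through level 1, so k* = 1.
With the resort holding the right, the logging crew must at least compensate total damage at k*: 48 = 48.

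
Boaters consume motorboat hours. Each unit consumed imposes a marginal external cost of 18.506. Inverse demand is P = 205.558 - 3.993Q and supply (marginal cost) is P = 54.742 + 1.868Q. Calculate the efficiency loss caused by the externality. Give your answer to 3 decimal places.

Market equilibrium (private): 54.742 + 1.868Q = 205.558 - 3.993Q → Q_m = 25.7321.
Social marginal benefit = demand − MEC = 187.052 - 3.993Q.
Set SMB = MC: 187.052 - 3.993Q = 54.742 + 1.868Q → Q* = 22.5746.
Height of the DWL triangle at Q_m is MC(Q_m) − SMB(Q_m) = MEC(Q_m) = 18.5060.
DWL = ½ × 3.1575 × 18.5060 = 29.2163.

DWL = 29.216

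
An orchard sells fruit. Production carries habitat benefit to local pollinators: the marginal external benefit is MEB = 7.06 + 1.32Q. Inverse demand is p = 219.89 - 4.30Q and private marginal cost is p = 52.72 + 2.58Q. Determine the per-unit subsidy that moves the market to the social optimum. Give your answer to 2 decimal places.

subsidy = 48.42 per unit

Social marginal cost = private MC − MEB = 45.66 + 1.26Q.
Set SMC = demand: 45.66 + 1.26Q = 219.89 - 4.30Q → Q* = 31.3363.
The Pigouvian subsidy equals MEB at Q*: 7.06 + 1.32×31.3363 = 48.4239.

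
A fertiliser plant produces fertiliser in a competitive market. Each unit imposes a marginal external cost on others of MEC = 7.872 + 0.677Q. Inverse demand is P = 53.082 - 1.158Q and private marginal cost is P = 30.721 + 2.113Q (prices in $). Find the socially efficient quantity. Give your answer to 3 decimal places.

Social marginal cost = private MC + MEC = 38.593 + 2.790Q.
Set SMC = demand: 38.593 + 2.790Q = 53.082 - 1.158Q → Q* = 3.6700.

Q* = 3.670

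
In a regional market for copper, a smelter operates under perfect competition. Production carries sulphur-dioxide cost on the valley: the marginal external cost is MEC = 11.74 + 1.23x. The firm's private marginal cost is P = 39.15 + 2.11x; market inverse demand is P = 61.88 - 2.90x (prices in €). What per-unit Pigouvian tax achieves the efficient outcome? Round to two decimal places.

tax = €13.91 per unit

Social marginal cost = private MC + MEC = 50.89 + 3.34x.
Set SMC = demand: 50.89 + 3.34x = 61.88 - 2.90x → x* = 1.7612.
The Pigouvian tax equals MEC at x*: 11.74 + 1.23×1.7612 = 13.9063.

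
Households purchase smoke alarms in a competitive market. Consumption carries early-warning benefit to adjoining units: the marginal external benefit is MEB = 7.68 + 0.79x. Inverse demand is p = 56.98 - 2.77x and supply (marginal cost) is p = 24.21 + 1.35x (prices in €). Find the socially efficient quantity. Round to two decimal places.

Social marginal benefit = demand + MEB = 64.66 - 1.98x.
Set SMB = MC: 64.66 - 1.98x = 24.21 + 1.35x → x* = 12.1471.

x* = 12.15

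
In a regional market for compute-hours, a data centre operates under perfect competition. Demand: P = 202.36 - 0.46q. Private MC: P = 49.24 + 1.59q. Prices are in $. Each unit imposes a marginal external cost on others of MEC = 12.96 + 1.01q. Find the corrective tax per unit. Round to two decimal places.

tax = $59.22 per unit

Social marginal cost = private MC + MEC = 62.20 + 2.60q.
Set SMC = demand: 62.20 + 2.60q = 202.36 - 0.46q → q* = 45.8039.
The Pigouvian tax equals MEC at q*: 12.96 + 1.01×45.8039 = 59.2219.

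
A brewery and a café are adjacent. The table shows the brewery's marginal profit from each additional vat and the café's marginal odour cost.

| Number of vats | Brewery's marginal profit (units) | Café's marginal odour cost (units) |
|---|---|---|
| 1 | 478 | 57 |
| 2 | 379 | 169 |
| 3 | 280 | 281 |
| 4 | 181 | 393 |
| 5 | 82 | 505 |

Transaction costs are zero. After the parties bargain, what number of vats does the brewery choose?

2

Bargaining reaches the level where marginal profit last exceeds marginal odour cost.
That holds through level 2 (379 ≥ 169) but not at 3 (280 < 281).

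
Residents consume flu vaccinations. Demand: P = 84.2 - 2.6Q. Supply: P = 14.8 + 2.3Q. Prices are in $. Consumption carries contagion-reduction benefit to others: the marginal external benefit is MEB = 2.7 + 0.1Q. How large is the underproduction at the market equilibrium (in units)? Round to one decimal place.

0.9 units

Market equilibrium (private): 14.8 + 2.3Q = 84.2 - 2.6Q → Q_m = 14.1633.
Social marginal benefit = demand + MEB = 86.9 - 2.5Q.
Set SMB = MC: 86.9 - 2.5Q = 14.8 + 2.3Q → Q* = 15.0208.
Gap = |14.1633 − 15.0208| = 0.8575.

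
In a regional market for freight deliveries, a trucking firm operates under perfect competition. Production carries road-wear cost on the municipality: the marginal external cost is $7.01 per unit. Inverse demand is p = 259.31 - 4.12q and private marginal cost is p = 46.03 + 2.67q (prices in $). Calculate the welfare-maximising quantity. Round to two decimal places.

Social marginal cost = private MC + MEC = 53.04 + 2.67q.
Set SMC = demand: 53.04 + 2.67q = 259.31 - 4.12q → q* = 30.3785.

q* = 30.38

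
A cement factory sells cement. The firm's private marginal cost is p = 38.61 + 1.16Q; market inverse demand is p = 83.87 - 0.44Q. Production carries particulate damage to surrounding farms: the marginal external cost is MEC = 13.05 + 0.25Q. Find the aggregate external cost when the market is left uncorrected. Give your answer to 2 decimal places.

Market equilibrium (private): 38.61 + 1.16Q = 83.87 - 0.44Q → Q_m = 28.2875.
Total external cost = ∫₀^{Q_m} (13.05 + 0.25Q) dQ = 13.05×28.2875 + ½×0.25×28.2875² = 469.1747.

469.17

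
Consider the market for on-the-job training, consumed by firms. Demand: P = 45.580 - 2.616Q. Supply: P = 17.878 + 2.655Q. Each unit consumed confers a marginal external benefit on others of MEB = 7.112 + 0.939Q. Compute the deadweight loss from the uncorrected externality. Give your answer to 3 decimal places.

DWL = 16.751

Market equilibrium (private): 17.878 + 2.655Q = 45.580 - 2.616Q → Q_m = 5.2555.
Social marginal benefit = demand + MEB = 52.692 - 1.677Q.
Set SMB = MC: 52.692 - 1.677Q = 17.878 + 2.655Q → Q* = 8.0365.
Height of the DWL triangle at Q_m is SMB(Q_m) − MC(Q_m) = MEB(Q_m) = 12.0470.
DWL = ½ × 2.7810 × 12.0470 = 16.7514.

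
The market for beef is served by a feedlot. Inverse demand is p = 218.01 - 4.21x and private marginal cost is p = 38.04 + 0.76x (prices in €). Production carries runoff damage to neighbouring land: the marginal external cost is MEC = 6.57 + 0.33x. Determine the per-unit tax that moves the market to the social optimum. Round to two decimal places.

Social marginal cost = private MC + MEC = 44.61 + 1.09x.
Set SMC = demand: 44.61 + 1.09x = 218.01 - 4.21x → x* = 32.7170.
The Pigouvian tax equals MEC at x*: 6.57 + 0.33×32.7170 = 17.3666.

tax = €17.37 per unit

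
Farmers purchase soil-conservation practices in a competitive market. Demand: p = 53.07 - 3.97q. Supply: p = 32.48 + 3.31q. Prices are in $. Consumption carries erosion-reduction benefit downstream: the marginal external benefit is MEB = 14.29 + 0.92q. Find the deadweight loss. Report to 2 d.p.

Market equilibrium (private): 32.48 + 3.31q = 53.07 - 3.97q → q_m = 2.8283.
Social marginal benefit = demand + MEB = 67.36 - 3.05q.
Set SMB = MC: 67.36 - 3.05q = 32.48 + 3.31q → q* = 5.4843.
Between q* and q_m the wedge SMB − MC runs linearly from 0 to MEB(q_m), so the loss is a triangle.
DWL = ½ × 2.6560 × 16.8920 = 22.4326.

DWL = $22.43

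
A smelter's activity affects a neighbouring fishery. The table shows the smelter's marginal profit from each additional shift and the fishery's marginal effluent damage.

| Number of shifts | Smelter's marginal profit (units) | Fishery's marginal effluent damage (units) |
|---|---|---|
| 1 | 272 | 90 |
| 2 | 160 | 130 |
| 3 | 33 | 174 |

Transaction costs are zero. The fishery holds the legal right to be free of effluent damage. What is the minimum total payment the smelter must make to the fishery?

220

Efficient level: marginal profit ≥ marginal effluent damage through level 2, so k* = 2.
With the fishery holding the right, the smelter must at least compensate total damage at k*: 90 + 130 = 220.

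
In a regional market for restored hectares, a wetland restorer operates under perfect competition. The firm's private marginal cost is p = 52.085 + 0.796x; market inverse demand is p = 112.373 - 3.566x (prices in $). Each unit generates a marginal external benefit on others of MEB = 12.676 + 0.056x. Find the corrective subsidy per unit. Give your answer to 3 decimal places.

Social marginal cost = private MC − MEB = 39.409 + 0.740x.
Set SMC = demand: 39.409 + 0.740x = 112.373 - 3.566x → x* = 16.9447.
The Pigouvian subsidy equals MEB at x*: 12.676 + 0.056×16.9447 = 13.6249.

subsidy = $13.625 per unit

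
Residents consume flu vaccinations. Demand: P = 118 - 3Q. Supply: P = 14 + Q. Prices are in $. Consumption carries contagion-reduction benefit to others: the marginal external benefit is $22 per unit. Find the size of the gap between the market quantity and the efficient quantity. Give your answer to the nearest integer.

6 units

Market equilibrium (private): 14 + Q = 118 - 3Q → Q_m = 26.0000.
Social marginal benefit = demand + MEB = 140 - 3Q.
Set SMB = MC: 140 - 3Q = 14 + Q → Q* = 31.5000.
Gap = |26.0000 − 31.5000| = 5.5000.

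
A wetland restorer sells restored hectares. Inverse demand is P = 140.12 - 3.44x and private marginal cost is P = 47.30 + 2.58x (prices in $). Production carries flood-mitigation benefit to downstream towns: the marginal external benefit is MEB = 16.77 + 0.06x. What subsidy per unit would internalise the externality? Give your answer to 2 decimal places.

subsidy = $17.87 per unit

Social marginal cost = private MC − MEB = 30.53 + 2.52x.
Set SMC = demand: 30.53 + 2.52x = 140.12 - 3.44x → x* = 18.3876.
The Pigouvian subsidy equals MEB at x*: 16.77 + 0.06×18.3876 = 17.8733.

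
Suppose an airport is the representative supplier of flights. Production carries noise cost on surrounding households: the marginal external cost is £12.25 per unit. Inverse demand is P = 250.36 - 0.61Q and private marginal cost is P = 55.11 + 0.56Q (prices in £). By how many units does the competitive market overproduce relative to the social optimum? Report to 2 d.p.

10.47 units

Market equilibrium (private): 55.11 + 0.56Q = 250.36 - 0.61Q → Q_m = 166.8803.
Social marginal cost = private MC + MEC = 67.36 + 0.56Q.
Set SMC = demand: 67.36 + 0.56Q = 250.36 - 0.61Q → Q* = 156.4103.
Gap = |166.8803 − 156.4103| = 10.4700.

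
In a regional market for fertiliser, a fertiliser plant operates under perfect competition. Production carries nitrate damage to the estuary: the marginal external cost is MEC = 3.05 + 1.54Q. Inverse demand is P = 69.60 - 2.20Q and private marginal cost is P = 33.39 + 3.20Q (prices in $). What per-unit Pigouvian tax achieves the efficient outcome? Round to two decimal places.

Social marginal cost = private MC + MEC = 36.44 + 4.74Q.
Set SMC = demand: 36.44 + 4.74Q = 69.60 - 2.20Q → Q* = 4.7781.
The Pigouvian tax equals MEC at Q*: 3.05 + 1.54×4.7781 = 10.4083.

tax = $10.41 per unit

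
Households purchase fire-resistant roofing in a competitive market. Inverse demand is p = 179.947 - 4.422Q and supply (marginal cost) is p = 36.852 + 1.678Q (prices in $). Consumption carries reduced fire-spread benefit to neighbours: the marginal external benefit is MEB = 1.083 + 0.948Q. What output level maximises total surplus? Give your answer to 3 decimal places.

Q* = 27.985

Social marginal benefit = demand + MEB = 181.030 - 3.474Q.
Set SMB = MC: 181.030 - 3.474Q = 36.852 + 1.678Q → Q* = 27.9849.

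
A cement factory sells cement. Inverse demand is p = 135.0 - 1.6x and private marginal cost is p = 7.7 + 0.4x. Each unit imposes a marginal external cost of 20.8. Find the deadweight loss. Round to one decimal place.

DWL = 108.2

Market equilibrium (private): 7.7 + 0.4x = 135.0 - 1.6x → x_m = 63.6500.
Social marginal cost = private MC + MEC = 28.5 + 0.4x.
Set SMC = demand: 28.5 + 0.4x = 135.0 - 1.6x → x* = 53.2500.
Height of the DWL triangle at x_m is SMC(x_m) − demand(x_m) = MEC(x_m) = 20.8000.
DWL = ½ × 10.4000 × 20.8000 = 108.1600.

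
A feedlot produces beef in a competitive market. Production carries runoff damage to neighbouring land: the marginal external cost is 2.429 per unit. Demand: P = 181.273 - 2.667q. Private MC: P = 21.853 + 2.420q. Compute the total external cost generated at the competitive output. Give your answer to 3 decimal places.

Market equilibrium (private): 21.853 + 2.420q = 181.273 - 2.667q → q_m = 31.3387.
Total external cost = MEC × q_m = 2.429 × 31.3387 = 76.1217.

76.122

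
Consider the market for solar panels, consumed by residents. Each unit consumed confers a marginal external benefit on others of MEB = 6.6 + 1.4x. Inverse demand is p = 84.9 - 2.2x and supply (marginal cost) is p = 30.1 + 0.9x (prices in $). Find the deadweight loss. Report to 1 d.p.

DWL = $289.0

Market equilibrium (private): 30.1 + 0.9x = 84.9 - 2.2x → x_m = 17.6774.
Social marginal benefit = demand + MEB = 91.5 - 0.8x.
Set SMB = MC: 91.5 - 0.8x = 30.1 + 0.9x → x* = 36.1176.
Height of the DWL triangle at x_m is SMB(x_m) − MC(x_m) = MEB(x_m) = 31.3484.
DWL = ½ × 18.4402 × 31.3484 = 289.0354.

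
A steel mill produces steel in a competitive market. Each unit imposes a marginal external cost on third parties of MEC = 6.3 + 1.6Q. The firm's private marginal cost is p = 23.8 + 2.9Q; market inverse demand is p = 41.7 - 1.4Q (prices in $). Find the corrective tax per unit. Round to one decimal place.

tax = $9.4 per unit

Social marginal cost = private MC + MEC = 30.1 + 4.5Q.
Set SMC = demand: 30.1 + 4.5Q = 41.7 - 1.4Q → Q* = 1.9661.
The Pigouvian tax equals MEC at Q*: 6.3 + 1.6×1.9661 = 9.4458.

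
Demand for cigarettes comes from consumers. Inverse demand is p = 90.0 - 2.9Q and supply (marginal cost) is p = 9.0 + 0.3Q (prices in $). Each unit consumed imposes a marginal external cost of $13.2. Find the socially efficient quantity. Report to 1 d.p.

Social marginal benefit = demand − MEC = 76.8 - 2.9Q.
Set SMB = MC: 76.8 - 2.9Q = 9.0 + 0.3Q → Q* = 21.1875.

Q* = 21.2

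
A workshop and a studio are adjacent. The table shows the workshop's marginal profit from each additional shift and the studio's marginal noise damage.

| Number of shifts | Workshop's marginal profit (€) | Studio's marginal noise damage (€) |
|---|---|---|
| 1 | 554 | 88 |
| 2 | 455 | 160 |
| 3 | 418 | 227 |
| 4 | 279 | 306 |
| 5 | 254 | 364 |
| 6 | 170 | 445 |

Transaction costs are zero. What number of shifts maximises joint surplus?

Bargaining reaches the level where marginal profit last exceeds marginal noise damage.
That holds through level 3 (418 ≥ 227) but not at 4 (279 < 306).

3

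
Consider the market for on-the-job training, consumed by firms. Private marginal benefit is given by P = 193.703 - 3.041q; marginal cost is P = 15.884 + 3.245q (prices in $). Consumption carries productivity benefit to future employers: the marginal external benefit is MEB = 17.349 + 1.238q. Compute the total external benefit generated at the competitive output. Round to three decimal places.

Market equilibrium (private): 15.884 + 3.245q = 193.703 - 3.041q → q_m = 28.2881.
Total external benefit = ∫₀^{q_m} (17.349 + 1.238q) dq = 17.349×28.2881 + ½×1.238×28.2881² = 986.1043.

$986.104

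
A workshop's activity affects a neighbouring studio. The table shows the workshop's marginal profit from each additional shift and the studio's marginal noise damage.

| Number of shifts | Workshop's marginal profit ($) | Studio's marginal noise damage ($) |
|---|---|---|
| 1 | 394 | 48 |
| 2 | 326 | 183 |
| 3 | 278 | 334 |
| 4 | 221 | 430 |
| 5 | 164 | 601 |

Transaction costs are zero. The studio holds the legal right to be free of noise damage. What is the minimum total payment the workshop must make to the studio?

$231

Efficient level: marginal profit ≥ marginal noise damage through level 2, so k* = 2.
With the studio holding the right, the workshop must at least compensate total damage at k*: 48 + 183 = 231.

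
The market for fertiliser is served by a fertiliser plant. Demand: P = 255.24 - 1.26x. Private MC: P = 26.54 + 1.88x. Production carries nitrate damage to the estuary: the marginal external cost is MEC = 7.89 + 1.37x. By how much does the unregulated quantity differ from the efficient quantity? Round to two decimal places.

Market equilibrium (private): 26.54 + 1.88x = 255.24 - 1.26x → x_m = 72.8344.
Social marginal cost = private MC + MEC = 34.43 + 3.25x.
Set SMC = demand: 34.43 + 3.25x = 255.24 - 1.26x → x* = 48.9601.
Gap = |72.8344 − 48.9601| = 23.8743.

23.87 units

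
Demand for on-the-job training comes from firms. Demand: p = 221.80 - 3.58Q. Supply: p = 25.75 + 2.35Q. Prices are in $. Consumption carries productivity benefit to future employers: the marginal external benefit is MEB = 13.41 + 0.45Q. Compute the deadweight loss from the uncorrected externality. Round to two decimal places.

Market equilibrium (private): 25.75 + 2.35Q = 221.80 - 3.58Q → Q_m = 33.0607.
Social marginal benefit = demand + MEB = 235.21 - 3.13Q.
Set SMB = MC: 235.21 - 3.13Q = 25.75 + 2.35Q → Q* = 38.2226.
Height of the DWL triangle at Q_m is SMB(Q_m) − MC(Q_m) = MEB(Q_m) = 28.2873.
DWL = ½ × 5.1619 × 28.2873 = 73.0081.

DWL = $73.01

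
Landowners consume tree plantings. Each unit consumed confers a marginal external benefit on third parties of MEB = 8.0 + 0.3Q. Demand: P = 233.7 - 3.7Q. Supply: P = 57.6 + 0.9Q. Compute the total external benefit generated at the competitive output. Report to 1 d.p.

Market equilibrium (private): 57.6 + 0.9Q = 233.7 - 3.7Q → Q_m = 38.2826.
Total external benefit = ∫₀^{Q_m} (8.0 + 0.3Q) dQ = 8.0×38.2826 + ½×0.3×38.2826² = 526.0944.

526.1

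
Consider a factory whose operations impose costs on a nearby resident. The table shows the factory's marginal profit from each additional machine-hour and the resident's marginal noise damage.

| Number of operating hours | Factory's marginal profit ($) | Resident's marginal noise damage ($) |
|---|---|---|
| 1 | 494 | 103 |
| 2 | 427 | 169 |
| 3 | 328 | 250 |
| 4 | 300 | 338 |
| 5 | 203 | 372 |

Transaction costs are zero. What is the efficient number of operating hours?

3

Bargaining reaches the level where marginal profit last exceeds marginal noise damage.
That holds through level 3 (328 ≥ 250) but not at 4 (300 < 338).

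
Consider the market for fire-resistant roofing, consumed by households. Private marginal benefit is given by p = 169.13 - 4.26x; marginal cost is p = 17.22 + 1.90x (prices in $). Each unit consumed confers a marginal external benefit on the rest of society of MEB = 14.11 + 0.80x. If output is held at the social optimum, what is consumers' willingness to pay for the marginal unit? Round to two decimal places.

P = $37.18

Social marginal benefit = demand + MEB = 183.24 - 3.46x.
Set SMB = MC: 183.24 - 3.46x = 17.22 + 1.90x → x* = 30.9739.
Consumer price on the demand curve at x*: 169.13 − 4.26×30.9739 = 37.1812.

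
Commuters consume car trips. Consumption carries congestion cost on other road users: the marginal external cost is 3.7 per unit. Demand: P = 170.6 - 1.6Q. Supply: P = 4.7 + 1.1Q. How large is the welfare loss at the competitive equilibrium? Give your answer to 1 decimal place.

Market equilibrium (private): 4.7 + 1.1Q = 170.6 - 1.6Q → Q_m = 61.4444.
Social marginal benefit = demand − MEC = 166.9 - 1.6Q.
Set SMB = MC: 166.9 - 1.6Q = 4.7 + 1.1Q → Q* = 60.0741.
Between Q* and Q_m the wedge MC − SMB runs linearly from 0 to MEC(Q_m), so the loss is a triangle.
DWL = ½ × 1.3703 × 3.7000 = 2.5351.

DWL = 2.5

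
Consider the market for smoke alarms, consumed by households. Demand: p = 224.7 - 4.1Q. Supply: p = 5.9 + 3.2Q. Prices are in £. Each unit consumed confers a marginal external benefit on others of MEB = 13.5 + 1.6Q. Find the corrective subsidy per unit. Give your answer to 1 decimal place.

subsidy = £78.7 per unit

Social marginal benefit = demand + MEB = 238.2 - 2.5Q.
Set SMB = MC: 238.2 - 2.5Q = 5.9 + 3.2Q → Q* = 40.7544.
The Pigouvian subsidy equals MEB at Q*: 13.5 + 1.6×40.7544 = 78.7070.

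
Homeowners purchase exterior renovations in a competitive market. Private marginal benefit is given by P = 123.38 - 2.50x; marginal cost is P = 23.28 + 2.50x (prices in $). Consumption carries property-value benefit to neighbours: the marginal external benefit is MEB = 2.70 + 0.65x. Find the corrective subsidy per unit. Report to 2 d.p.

Social marginal benefit = demand + MEB = 126.08 - 1.85x.
Set SMB = MC: 126.08 - 1.85x = 23.28 + 2.50x → x* = 23.6322.
The Pigouvian subsidy equals MEB at x*: 2.70 + 0.65×23.6322 = 18.0609.

subsidy = $18.06 per unit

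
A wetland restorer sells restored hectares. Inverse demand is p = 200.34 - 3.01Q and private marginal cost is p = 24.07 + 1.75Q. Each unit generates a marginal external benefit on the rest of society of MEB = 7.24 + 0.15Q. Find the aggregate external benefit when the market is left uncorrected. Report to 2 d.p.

Market equilibrium (private): 24.07 + 1.75Q = 200.34 - 3.01Q → Q_m = 37.0315.
Total external benefit = ∫₀^{Q_m} (7.24 + 0.15Q) dQ = 7.24×37.0315 + ½×0.15×37.0315² = 370.9580.

370.96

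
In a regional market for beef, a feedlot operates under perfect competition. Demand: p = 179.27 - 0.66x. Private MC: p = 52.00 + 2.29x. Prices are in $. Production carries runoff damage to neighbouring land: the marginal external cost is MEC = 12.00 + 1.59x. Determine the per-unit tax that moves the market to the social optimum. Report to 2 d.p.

tax = $52.37 per unit

Social marginal cost = private MC + MEC = 64.00 + 3.88x.
Set SMC = demand: 64.00 + 3.88x = 179.27 - 0.66x → x* = 25.3899.
The Pigouvian tax equals MEC at x*: 12.00 + 1.59×25.3899 = 52.3699.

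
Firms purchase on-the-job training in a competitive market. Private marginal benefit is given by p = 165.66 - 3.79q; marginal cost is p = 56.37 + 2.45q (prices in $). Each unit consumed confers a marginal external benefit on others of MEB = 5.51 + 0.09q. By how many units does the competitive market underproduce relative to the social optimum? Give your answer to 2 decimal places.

Market equilibrium (private): 56.37 + 2.45q = 165.66 - 3.79q → q_m = 17.5144.
Social marginal benefit = demand + MEB = 171.17 - 3.70q.
Set SMB = MC: 171.17 - 3.70q = 56.37 + 2.45q → q* = 18.6667.
Gap = |17.5144 − 18.6667| = 1.1523.

1.15 units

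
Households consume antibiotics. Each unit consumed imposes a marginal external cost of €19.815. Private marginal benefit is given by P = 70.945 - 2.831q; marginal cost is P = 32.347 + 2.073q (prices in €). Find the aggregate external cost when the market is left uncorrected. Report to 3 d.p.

Market equilibrium (private): 32.347 + 2.073q = 70.945 - 2.831q → q_m = 7.8707.
Total external cost = MEC × q_m = 19.815 × 7.8707 = 155.9579.

€155.958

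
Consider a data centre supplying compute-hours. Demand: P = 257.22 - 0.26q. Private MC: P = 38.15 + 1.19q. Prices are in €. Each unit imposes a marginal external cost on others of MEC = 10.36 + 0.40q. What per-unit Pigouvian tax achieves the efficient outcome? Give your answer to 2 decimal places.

Social marginal cost = private MC + MEC = 48.51 + 1.59q.
Set SMC = demand: 48.51 + 1.59q = 257.22 - 0.26q → q* = 112.8162.
The Pigouvian tax equals MEC at q*: 10.36 + 0.40×112.8162 = 55.4865.

tax = €55.49 per unit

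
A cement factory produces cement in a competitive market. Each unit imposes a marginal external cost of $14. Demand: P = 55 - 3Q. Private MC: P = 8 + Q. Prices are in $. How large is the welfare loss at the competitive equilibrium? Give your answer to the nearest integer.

DWL = $25

Market equilibrium (private): 8 + Q = 55 - 3Q → Q_m = 11.7500.
Social marginal cost = private MC + MEC = 22 + Q.
Set SMC = demand: 22 + Q = 55 - 3Q → Q* = 8.2500.
The loss is the area between SMC and demand from Q* to Q_m; with linear curves that's a triangle of height MEC(Q_m).
DWL = ½ × 3.5000 × 14.0000 = 24.5000.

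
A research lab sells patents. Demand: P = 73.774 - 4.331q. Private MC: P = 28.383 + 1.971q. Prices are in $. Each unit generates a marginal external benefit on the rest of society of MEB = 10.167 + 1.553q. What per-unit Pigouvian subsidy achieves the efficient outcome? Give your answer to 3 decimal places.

Social marginal cost = private MC − MEB = 18.216 + 0.418q.
Set SMC = demand: 18.216 + 0.418q = 73.774 - 4.331q → q* = 11.6989.
The Pigouvian subsidy equals MEB at q*: 10.167 + 1.553×11.6989 = 28.3354.

subsidy = $28.335 per unit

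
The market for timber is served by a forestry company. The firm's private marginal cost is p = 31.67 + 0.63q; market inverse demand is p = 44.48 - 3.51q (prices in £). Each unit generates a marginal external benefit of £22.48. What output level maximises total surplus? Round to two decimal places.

Social marginal cost = private MC − MEB = 9.19 + 0.63q.
Set SMC = demand: 9.19 + 0.63q = 44.48 - 3.51q → q* = 8.5242.

q* = 8.52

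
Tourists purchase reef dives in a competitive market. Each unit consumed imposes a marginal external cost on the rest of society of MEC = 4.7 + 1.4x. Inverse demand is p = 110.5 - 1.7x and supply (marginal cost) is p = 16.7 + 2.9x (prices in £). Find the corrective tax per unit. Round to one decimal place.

Social marginal benefit = demand − MEC = 105.8 - 3.1x.
Set SMB = MC: 105.8 - 3.1x = 16.7 + 2.9x → x* = 14.8500.
The Pigouvian tax equals MEC at x*: 4.7 + 1.4×14.8500 = 25.4900.

tax = £25.5 per unit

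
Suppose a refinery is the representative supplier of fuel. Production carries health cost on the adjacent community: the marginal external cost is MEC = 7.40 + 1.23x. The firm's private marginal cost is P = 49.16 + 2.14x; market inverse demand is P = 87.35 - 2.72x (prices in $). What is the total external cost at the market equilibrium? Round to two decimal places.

Market equilibrium (private): 49.16 + 2.14x = 87.35 - 2.72x → x_m = 7.8580.
Total external cost = ∫₀^{x_m} (7.40 + 1.23x) dx = 7.40×7.8580 + ½×1.23×7.8580² = 96.1243.

$96.12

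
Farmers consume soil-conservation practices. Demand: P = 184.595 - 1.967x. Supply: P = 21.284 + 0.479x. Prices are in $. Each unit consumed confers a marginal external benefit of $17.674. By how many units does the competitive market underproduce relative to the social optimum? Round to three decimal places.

7.226 units

Market equilibrium (private): 21.284 + 0.479x = 184.595 - 1.967x → x_m = 66.7666.
Social marginal benefit = demand + MEB = 202.269 - 1.967x.
Set SMB = MC: 202.269 - 1.967x = 21.284 + 0.479x → x* = 73.9922.
Gap = |66.7666 − 73.9922| = 7.2256.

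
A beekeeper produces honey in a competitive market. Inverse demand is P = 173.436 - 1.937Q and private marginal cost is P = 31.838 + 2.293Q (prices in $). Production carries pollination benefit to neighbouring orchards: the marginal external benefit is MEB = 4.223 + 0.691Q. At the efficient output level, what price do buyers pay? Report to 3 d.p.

Social marginal cost = private MC − MEB = 27.615 + 1.602Q.
Set SMC = demand: 27.615 + 1.602Q = 173.436 - 1.937Q → Q* = 41.2040.
Consumer price on the demand curve at Q*: 173.436 − 1.937×41.2040 = 93.6239.

P = $93.624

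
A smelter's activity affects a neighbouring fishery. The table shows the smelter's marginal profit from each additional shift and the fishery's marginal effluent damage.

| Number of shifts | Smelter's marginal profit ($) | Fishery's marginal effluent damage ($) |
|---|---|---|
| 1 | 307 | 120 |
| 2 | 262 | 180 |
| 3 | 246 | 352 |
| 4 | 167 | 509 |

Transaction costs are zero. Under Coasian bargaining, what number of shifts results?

Bargaining reaches the level where marginal profit last exceeds marginal effluent damage.
That holds through level 2 (262 ≥ 180) but not at 3 (246 < 352).

2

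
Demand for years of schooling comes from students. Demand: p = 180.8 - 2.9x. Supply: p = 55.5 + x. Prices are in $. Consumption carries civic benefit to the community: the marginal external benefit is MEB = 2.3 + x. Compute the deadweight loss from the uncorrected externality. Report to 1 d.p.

DWL = $204.4

Market equilibrium (private): 55.5 + x = 180.8 - 2.9x → x_m = 32.1282.
Social marginal benefit = demand + MEB = 183.1 - 1.9x.
Set SMB = MC: 183.1 - 1.9x = 55.5 + x → x* = 44.0000.
Height of the DWL triangle at x_m is SMB(x_m) − MC(x_m) = MEB(x_m) = 34.4282.
DWL = ½ × 11.8718 × 34.4282 = 204.3624.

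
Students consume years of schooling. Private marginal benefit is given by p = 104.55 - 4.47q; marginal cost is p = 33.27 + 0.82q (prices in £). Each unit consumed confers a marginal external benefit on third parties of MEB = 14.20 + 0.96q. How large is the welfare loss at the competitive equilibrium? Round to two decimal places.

DWL = £85.03

Market equilibrium (private): 33.27 + 0.82q = 104.55 - 4.47q → q_m = 13.4745.
Social marginal benefit = demand + MEB = 118.75 - 3.51q.
Set SMB = MC: 118.75 - 3.51q = 33.27 + 0.82q → q* = 19.7413.
Height of the DWL triangle at q_m is SMB(q_m) − MC(q_m) = MEB(q_m) = 27.1355.
DWL = ½ × 6.2668 × 27.1355 = 85.0264.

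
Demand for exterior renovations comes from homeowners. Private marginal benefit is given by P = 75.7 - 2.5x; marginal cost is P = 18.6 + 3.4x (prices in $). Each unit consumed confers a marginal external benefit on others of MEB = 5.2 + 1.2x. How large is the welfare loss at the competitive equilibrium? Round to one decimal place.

Market equilibrium (private): 18.6 + 3.4x = 75.7 - 2.5x → x_m = 9.6780.
Social marginal benefit = demand + MEB = 80.9 - 1.3x.
Set SMB = MC: 80.9 - 1.3x = 18.6 + 3.4x → x* = 13.2553.
Height of the DWL triangle at x_m is SMB(x_m) − MC(x_m) = MEB(x_m) = 16.8136.
DWL = ½ × 3.5773 × 16.8136 = 30.0736.

DWL = $30.1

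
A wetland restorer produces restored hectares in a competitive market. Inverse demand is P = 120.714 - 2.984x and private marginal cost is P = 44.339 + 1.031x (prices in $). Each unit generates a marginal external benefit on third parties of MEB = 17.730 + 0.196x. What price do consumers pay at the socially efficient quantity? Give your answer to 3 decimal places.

P = $47.184

Social marginal cost = private MC − MEB = 26.609 + 0.835x.
Set SMC = demand: 26.609 + 0.835x = 120.714 - 2.984x → x* = 24.6413.
Consumer price on the demand curve at x*: 120.714 − 2.984×24.6413 = 47.1844.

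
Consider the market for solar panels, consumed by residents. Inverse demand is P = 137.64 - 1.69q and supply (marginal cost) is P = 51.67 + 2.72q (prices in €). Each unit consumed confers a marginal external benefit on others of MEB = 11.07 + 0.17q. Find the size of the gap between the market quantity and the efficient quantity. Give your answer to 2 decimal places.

3.39 units

Market equilibrium (private): 51.67 + 2.72q = 137.64 - 1.69q → q_m = 19.4943.
Social marginal benefit = demand + MEB = 148.71 - 1.52q.
Set SMB = MC: 148.71 - 1.52q = 51.67 + 2.72q → q* = 22.8868.
Gap = |19.4943 − 22.8868| = 3.3925.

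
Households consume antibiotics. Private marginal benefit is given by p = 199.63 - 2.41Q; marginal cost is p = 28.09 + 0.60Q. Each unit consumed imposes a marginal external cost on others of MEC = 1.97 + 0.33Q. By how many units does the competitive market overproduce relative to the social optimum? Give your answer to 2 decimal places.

Market equilibrium (private): 28.09 + 0.60Q = 199.63 - 2.41Q → Q_m = 56.9900.
Social marginal benefit = demand − MEC = 197.66 - 2.74Q.
Set SMB = MC: 197.66 - 2.74Q = 28.09 + 0.60Q → Q* = 50.7695.
Gap = |56.9900 − 50.7695| = 6.2205.

6.22 units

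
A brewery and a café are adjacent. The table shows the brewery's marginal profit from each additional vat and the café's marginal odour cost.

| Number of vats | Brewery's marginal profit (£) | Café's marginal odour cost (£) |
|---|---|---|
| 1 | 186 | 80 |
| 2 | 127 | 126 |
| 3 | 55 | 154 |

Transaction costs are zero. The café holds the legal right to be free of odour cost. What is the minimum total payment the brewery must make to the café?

£206

Efficient level: marginal profit ≥ marginal odour cost through level 2, so k* = 2.
With the café holding the right, the brewery must at least compensate total damage at k*: 80 + 126 = 206.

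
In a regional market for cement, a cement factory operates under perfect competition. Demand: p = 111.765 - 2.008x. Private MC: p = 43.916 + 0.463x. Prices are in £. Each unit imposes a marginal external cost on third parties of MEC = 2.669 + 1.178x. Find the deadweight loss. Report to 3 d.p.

DWL = £167.995

Market equilibrium (private): 43.916 + 0.463x = 111.765 - 2.008x → x_m = 27.4581.
Social marginal cost = private MC + MEC = 46.585 + 1.641x.
Set SMC = demand: 46.585 + 1.641x = 111.765 - 2.008x → x* = 17.8624.
The loss is the area between SMC and demand from x* to x_m; with linear curves that's a triangle of height MEC(x_m).
DWL = ½ × 9.5957 × 35.0147 = 167.9953.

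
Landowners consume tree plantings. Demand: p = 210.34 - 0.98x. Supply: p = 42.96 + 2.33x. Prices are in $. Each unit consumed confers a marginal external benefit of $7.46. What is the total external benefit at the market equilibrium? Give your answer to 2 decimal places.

Market equilibrium (private): 42.96 + 2.33x = 210.34 - 0.98x → x_m = 50.5680.
Total external benefit = MEB × x_m = 7.46 × 50.5680 = 377.2373.

$377.24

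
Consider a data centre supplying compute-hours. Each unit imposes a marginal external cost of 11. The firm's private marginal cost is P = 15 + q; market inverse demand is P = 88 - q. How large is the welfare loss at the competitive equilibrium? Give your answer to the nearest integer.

Market equilibrium (private): 15 + q = 88 - q → q_m = 36.5000.
Social marginal cost = private MC + MEC = 26 + q.
Set SMC = demand: 26 + q = 88 - q → q* = 31.0000.
The loss is the area between SMC and demand from q* to q_m; with linear curves that's a triangle of height MEC(q_m).
DWL = ½ × 5.5000 × 11.0000 = 30.2500.

DWL = 30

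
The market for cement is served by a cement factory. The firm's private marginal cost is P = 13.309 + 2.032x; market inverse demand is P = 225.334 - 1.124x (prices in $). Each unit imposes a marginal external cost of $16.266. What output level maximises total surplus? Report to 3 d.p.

Social marginal cost = private MC + MEC = 29.575 + 2.032x.
Set SMC = demand: 29.575 + 2.032x = 225.334 - 1.124x → x* = 62.0276.

x* = 62.028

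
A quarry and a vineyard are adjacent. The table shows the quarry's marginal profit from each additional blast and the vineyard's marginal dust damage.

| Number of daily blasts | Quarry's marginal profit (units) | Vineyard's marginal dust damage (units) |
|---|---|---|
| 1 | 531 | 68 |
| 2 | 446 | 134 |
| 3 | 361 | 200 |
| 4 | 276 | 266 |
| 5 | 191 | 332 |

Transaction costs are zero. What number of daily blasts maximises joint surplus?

Bargaining reaches the level where marginal profit last exceeds marginal dust damage.
That holds through level 4 (276 ≥ 266) but not at 5 (191 < 332).

4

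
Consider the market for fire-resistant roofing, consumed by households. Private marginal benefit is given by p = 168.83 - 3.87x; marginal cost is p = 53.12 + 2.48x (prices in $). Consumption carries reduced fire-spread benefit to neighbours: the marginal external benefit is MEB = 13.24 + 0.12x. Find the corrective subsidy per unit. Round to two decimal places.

subsidy = $15.72 per unit

Social marginal benefit = demand + MEB = 182.07 - 3.75x.
Set SMB = MC: 182.07 - 3.75x = 53.12 + 2.48x → x* = 20.6982.
The Pigouvian subsidy equals MEB at x*: 13.24 + 0.12×20.6982 = 15.7238.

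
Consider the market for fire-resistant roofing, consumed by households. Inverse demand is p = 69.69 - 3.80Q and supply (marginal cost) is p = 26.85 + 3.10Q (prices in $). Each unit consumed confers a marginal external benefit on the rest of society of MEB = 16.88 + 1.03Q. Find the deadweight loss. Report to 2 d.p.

DWL = $46.14

Market equilibrium (private): 26.85 + 3.10Q = 69.69 - 3.80Q → Q_m = 6.2087.
Social marginal benefit = demand + MEB = 86.57 - 2.77Q.
Set SMB = MC: 86.57 - 2.77Q = 26.85 + 3.10Q → Q* = 10.1738.
Between Q* and Q_m the wedge SMB − MC runs linearly from 0 to MEB(Q_m), so the loss is a triangle.
DWL = ½ × 3.9651 × 23.2750 = 46.1439.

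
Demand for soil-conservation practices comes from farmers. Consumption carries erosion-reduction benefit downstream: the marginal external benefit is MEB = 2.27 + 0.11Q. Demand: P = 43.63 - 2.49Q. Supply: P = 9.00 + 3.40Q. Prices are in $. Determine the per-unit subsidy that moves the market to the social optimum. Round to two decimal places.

subsidy = $2.97 per unit

Social marginal benefit = demand + MEB = 45.90 - 2.38Q.
Set SMB = MC: 45.90 - 2.38Q = 9.00 + 3.40Q → Q* = 6.3841.
The Pigouvian subsidy equals MEB at Q*: 2.27 + 0.11×6.3841 = 2.9723.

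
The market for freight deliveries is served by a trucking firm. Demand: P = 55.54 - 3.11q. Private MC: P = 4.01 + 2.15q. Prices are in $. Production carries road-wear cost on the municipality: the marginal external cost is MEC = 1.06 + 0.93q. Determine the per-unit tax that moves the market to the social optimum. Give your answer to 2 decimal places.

Social marginal cost = private MC + MEC = 5.07 + 3.08q.
Set SMC = demand: 5.07 + 3.08q = 55.54 - 3.11q → q* = 8.1535.
The Pigouvian tax equals MEC at q*: 1.06 + 0.93×8.1535 = 8.6428.

tax = $8.64 per unit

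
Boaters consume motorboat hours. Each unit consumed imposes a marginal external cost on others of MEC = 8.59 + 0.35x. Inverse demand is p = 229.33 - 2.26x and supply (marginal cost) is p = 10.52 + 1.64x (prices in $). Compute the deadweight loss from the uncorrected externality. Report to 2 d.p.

Market equilibrium (private): 10.52 + 1.64x = 229.33 - 2.26x → x_m = 56.1051.
Social marginal benefit = demand − MEC = 220.74 - 2.61x.
Set SMB = MC: 220.74 - 2.61x = 10.52 + 1.64x → x* = 49.4635.
Between x* and x_m the wedge MC − SMB runs linearly from 0 to MEC(x_m), so the loss is a triangle.
DWL = ½ × 6.6416 × 28.2268 = 93.7356.

DWL = $93.74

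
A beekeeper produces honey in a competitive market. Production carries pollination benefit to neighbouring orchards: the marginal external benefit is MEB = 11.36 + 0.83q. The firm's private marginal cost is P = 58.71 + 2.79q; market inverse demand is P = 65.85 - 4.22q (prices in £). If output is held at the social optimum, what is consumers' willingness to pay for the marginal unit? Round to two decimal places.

Social marginal cost = private MC − MEB = 47.35 + 1.96q.
Set SMC = demand: 47.35 + 1.96q = 65.85 - 4.22q → q* = 2.9935.
Consumer price on the demand curve at q*: 65.85 − 4.22×2.9935 = 53.2174.

P = £53.22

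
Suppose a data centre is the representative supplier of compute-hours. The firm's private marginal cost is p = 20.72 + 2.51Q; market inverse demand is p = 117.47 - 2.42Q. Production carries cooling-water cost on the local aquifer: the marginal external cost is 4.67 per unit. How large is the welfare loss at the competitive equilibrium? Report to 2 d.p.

DWL = 2.21

Market equilibrium (private): 20.72 + 2.51Q = 117.47 - 2.42Q → Q_m = 19.6247.
Social marginal cost = private MC + MEC = 25.39 + 2.51Q.
Set SMC = demand: 25.39 + 2.51Q = 117.47 - 2.42Q → Q* = 18.6775.
Height of the DWL triangle at Q_m is SMC(Q_m) − demand(Q_m) = MEC(Q_m) = 4.6700.
DWL = ½ × 0.9472 × 4.6700 = 2.2117.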